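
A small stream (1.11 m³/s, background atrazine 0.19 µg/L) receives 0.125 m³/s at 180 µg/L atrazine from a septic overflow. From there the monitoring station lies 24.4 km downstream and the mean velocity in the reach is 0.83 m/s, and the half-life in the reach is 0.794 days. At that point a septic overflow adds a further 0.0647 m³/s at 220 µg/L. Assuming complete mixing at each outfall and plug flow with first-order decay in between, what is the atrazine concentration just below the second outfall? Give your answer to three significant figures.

23.9 µg/L

Mass balance: C = (1.110·0.1900 + 0.1250·180.0) / 1.235 = 22.71/1.235 = 18.39 µg/L; combined flow 1.235 m³/s.
Travel time t = 24.4·1000 / 0.83 = 29400 s = 8.166 h.
Half-life 0.794 d → k = ln 2 / 0.794 = 0.8730 d⁻¹.
Applying C = C₀e^(−kt): 18.39 × 0.7430 = 13.66 µg/L.
At the second outfall, C = (1.235·13.66 + 0.06470·220.0) / (1.235 + 0.06470) = 23.94 µg/L.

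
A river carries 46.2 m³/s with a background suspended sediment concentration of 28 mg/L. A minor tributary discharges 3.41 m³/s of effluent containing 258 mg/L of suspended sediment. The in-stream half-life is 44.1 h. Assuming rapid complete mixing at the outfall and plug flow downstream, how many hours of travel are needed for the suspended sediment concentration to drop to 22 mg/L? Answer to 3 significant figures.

After mixing, C = (46.20·28.00 + 3.410·258.0) / 49.61 = 2173/49.61 = 43.81 mg/L.
Half-life 44.1 h → k = ln 2 / 44.1 = 0.01572 h⁻¹ = 0.3772 d⁻¹.
43.81·exp(−k·t) = 22 → t = ln(43.81/22)/k = 157800 s = 43.82 h.

43.8 h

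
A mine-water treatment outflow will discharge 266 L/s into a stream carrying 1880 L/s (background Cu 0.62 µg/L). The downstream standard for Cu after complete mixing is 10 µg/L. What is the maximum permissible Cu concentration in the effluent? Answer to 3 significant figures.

At the limit, (Qr·Cr + Qe·Cₑ)/(Qr + Qe) = 10:
Cₑ = (2146·10 − 1880·0.6200) / 266.0 = 76.29 µg/L.

76.3 µg/L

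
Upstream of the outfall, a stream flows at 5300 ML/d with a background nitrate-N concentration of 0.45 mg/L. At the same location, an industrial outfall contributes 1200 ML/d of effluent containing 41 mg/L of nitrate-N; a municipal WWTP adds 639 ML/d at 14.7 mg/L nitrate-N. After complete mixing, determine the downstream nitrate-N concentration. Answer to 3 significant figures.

8.54 mg/L

After mixing, C = (5300·0.4500 + 1200·41.00 + 639.0·14.70) / 7139 = 60980/7139 = 8.542 mg/L.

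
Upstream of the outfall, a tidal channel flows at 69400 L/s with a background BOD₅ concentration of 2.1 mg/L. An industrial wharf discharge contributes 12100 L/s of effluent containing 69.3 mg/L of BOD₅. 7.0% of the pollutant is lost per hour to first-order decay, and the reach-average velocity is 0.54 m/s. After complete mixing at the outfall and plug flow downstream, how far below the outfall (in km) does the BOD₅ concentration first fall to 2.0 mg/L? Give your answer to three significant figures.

Conservation of mass: C = (69400·2.100 + 12100·69.30) / 81500 = 984300/81500 = 12.08 mg/L.
7.0%/h lost → k = −ln(1 − 0.07) = 0.07257 h⁻¹.
Set 12.08·exp(−k·t) = 2.0 → t = ln(12.08/2.0)/k = 89200 s = 24.78 h.
Distance = v·t = 0.54·89200 = 48170 m = 48.17 km.

48.2 km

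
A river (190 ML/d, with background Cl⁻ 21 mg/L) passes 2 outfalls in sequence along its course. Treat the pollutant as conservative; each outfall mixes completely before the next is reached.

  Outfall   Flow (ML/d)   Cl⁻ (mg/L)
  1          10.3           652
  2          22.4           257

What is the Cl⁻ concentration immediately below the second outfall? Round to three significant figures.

73.9 mg/L

After outfall 1: Q = 190.0 + 10.30 = 200.3 ML/d; C = (190.0·21.00 + 10.30·652.0)/200.3 = 53.45 mg/L.
After outfall 2: Q = 200.3 + 22.40 = 222.7 ML/d; C = (200.3·53.45 + 22.40·257.0)/222.7 = 73.92 mg/L.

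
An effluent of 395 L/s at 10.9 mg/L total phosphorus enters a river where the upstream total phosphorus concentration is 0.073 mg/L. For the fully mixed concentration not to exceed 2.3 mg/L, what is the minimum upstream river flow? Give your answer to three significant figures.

1530 L/s

Set C_mix = 2.3: (Q·0.07300 + 395.0·10.90) / (Q + 395.0) = 2.3
→ Q = 395.0·(10.90 − 2.3)/(2.3 − 0.07300) = 1525 L/s.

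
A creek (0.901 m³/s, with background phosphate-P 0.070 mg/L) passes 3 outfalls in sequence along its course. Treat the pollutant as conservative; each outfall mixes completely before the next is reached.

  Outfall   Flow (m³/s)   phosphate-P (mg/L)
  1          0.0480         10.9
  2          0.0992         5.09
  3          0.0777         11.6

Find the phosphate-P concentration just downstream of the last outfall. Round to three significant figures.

Outfall 1: combined Q = 0.9490 m³/s; C = (0.9010·0.07000 + 0.04800·10.90)/0.9490 = 0.6178 mg/L.
Outfall 2: combined Q = 1.048 m³/s; C = (0.9490·0.6178 + 0.09920·5.090)/1.048 = 1.041 mg/L.
Outfall 3: combined Q = 1.126 m³/s; C = (1.048·1.041 + 0.07770·11.60)/1.126 = 1.770 mg/L.

1.77 mg/L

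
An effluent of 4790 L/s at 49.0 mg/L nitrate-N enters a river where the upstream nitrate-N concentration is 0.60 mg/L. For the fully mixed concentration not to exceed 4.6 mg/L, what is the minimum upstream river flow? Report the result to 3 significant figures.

53200 L/s

Set C_mix = 4.6: (Q·0.6000 + 4790·49.00) / (Q + 4790) = 4.6
→ Q = 4790·(49.00 − 4.6)/(4.6 − 0.6000) = 53170 L/s.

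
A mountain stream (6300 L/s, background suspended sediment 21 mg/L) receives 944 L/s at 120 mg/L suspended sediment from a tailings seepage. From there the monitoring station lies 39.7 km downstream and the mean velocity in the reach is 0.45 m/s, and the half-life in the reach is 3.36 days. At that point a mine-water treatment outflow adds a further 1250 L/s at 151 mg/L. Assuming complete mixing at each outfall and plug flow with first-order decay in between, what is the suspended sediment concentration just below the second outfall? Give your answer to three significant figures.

Mixed concentration C = ΣQC/ΣQ = (6300·21.00 + 944.0·120.0) / 7244 = 245600/7244 = 33.90 mg/L; combined flow 7244 L/s.
Travel time t = 39.7·1000 / 0.45 = 88220 s = 24.51 h.
Half-life 3.36 d → k = ln 2 / 3.36 = 0.2063 d⁻¹.
Decay over the reach: 33.90·exp(−kt) = 33.90·0.8101 = 27.46 mg/L.
At the second outfall, C = (7244·27.46 + 1250·151.0) / (7244 + 1250) = 45.64 mg/L.

45.6 mg/L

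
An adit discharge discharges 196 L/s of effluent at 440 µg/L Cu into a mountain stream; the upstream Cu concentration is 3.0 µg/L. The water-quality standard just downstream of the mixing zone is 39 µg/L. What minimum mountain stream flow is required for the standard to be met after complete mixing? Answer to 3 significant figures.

2180 L/s

Set C_mix = 39: (Q·3.000 + 196.0·440.0) / (Q + 196.0) = 39
→ Q = 196.0·(440.0 − 39)/(39 − 3.000) = 2183 L/s.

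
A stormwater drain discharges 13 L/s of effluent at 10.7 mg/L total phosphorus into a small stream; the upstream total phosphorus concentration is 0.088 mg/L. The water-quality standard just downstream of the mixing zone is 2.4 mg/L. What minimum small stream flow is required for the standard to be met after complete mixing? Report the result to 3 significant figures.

46.7 L/s

Set C_mix = 2.4: (Q·0.08800 + 13.00·10.70) / (Q + 13.00) = 2.4
→ Q = 13.00·(10.70 − 2.4)/(2.4 − 0.08800) = 46.67 L/s.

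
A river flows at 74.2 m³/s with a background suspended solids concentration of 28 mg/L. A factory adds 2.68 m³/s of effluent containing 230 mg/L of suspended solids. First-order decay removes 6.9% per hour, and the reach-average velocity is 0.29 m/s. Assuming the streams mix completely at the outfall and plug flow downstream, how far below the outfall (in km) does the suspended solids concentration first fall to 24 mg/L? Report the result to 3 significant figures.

After mixing, C = (74.20·28.00 + 2.680·230.0) / 76.88 = 2694/76.88 = 35.04 mg/L.
6.9%/h lost → k = −ln(1 − 0.069) = 0.07150 h⁻¹.
Set 35.04·exp(−k·t) = 24 → t = ln(35.04/24)/k = 19060 s = 5.294 h.
Distance = v·t = 0.29·19060 = 5527 m = 5.527 km.

5.53 km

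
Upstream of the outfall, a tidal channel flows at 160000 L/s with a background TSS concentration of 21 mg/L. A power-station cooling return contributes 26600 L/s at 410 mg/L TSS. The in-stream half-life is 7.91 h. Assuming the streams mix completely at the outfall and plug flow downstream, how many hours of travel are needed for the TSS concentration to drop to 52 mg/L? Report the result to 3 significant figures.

4.40 h

Mass balance: C = (160000·21.00 + 26600·410.0) / 186600 = 14270000/186600 = 76.45 mg/L.
Half-life 7.91 h → k = ln 2 / 7.91 = 0.08763 h⁻¹ = 2.103 d⁻¹.
76.45·exp(−k·t) = 52 → t = ln(76.45/52)/k = 15830 s = 4.398 h.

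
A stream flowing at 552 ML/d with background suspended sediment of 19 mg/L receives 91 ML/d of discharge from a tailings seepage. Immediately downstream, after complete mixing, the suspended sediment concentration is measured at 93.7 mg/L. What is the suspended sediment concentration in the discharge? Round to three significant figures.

Mass balance: 552.0·19.00 + 91.00·Cₑ = 643.0·93.70
→ Cₑ = (643.0·93.70 − 552.0·19.00) / 91.00 = 546.8 mg/L.

547 mg/L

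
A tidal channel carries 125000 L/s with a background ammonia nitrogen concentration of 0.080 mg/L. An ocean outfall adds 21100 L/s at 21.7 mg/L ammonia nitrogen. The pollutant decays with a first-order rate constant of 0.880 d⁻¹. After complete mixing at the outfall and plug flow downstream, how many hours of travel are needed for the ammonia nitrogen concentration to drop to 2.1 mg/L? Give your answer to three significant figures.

11.5 h

Conservation of mass: C = (125000·0.08000 + 21100·21.70) / 146100 = 467900/146100 = 3.202 mg/L.
3.202·exp(−k·t) = 2.1 → t = ln(3.202/2.1)/k = 41430 s = 11.51 h.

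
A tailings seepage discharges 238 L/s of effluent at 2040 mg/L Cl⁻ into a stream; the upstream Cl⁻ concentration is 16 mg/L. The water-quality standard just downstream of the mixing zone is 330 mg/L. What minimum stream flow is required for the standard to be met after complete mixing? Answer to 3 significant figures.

Set C_mix = 330: (Q·16.00 + 238.0·2040) / (Q + 238.0) = 330
→ Q = 238.0·(2040 − 330)/(330 − 16.00) = 1296 L/s.

1300 L/s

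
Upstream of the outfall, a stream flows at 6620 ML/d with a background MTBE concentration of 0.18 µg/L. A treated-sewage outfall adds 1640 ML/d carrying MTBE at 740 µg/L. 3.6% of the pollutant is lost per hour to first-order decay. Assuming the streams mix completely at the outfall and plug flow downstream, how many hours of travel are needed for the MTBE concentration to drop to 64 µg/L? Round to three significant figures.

22.7 h

Mass balance: C = (6620·0.1800 + 1640·740.0) / 8260 = 1215000/8260 = 147.1 µg/L.
3.6%/h lost → k = −ln(1 − 0.036) = 0.03666 h⁻¹.
147.1·exp(−k·t) = 64 → t = ln(147.1/64)/k = 81700 s = 22.69 h.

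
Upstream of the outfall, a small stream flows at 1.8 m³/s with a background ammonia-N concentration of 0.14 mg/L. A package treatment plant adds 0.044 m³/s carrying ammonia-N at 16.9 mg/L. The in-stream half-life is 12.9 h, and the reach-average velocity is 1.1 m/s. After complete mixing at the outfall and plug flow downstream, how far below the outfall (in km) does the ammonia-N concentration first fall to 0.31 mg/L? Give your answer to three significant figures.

Mass balance: C = (1.800·0.1400 + 0.04400·16.90) / 1.844 = 0.9956/1.844 = 0.5399 mg/L.
Half-life 12.9 h → k = ln 2 / 12.9 = 0.05373 h⁻¹ = 1.290 d⁻¹.
Set 0.5399·exp(−k·t) = 0.31 → t = ln(0.5399/0.31)/k = 37170 s = 10.33 h.
Distance = v·t = 1.1·37170 = 40890 m = 40.89 km.

40.9 km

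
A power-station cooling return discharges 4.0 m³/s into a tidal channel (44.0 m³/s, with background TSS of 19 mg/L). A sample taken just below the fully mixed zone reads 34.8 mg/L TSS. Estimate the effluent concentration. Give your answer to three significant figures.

209 mg/L

Mass balance: 44.00·19.00 + 4.000·Cₑ = 48.00·34.80
→ Cₑ = (48.00·34.80 − 44.00·19.00) / 4.000 = 208.6 mg/L.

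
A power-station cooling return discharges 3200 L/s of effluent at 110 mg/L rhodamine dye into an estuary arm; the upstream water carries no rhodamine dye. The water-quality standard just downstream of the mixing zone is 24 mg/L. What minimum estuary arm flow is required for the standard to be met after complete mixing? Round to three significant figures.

Set C_mix = 24: (Q·0 + 3200·110.0) / (Q + 3200) = 24
→ Q = 3200·(110.0 − 24)/(24 − 0) = 11470 L/s.

11500 L/s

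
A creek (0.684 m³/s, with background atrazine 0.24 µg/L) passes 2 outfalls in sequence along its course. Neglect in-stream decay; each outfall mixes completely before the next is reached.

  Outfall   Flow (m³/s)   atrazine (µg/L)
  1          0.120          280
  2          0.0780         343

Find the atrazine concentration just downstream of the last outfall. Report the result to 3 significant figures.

68.6 µg/L

Below outfall 1: Q → 0.8040 m³/s, C = (0.6840·0.2400 + 0.1200·280.0)/0.8040 = 42.00 µg/L.
Below outfall 2: Q → 0.8820 m³/s, C = (0.8040·42.00 + 0.07800·343.0)/0.8820 = 68.61 µg/L.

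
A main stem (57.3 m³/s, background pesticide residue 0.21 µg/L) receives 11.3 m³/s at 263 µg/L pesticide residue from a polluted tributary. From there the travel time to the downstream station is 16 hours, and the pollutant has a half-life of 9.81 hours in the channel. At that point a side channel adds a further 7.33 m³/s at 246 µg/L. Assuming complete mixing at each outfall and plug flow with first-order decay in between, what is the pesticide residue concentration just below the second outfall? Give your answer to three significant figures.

Flow-weighted average: C = (57.30·0.2100 + 11.30·263.0) / 68.60 = 2984/68.60 = 43.50 µg/L; combined flow 68.60 m³/s.
Half-life 9.81 h → k = ln 2 / 9.81 = 0.07066 h⁻¹ = 1.696 d⁻¹.
Applying C = C₀e^(−kt): 43.50 × 0.3229 = 14.04 µg/L.
Second outfall: C = (68.60·14.04 + 7.330·246.0)/75.93 = 36.44 µg/L.

36.4 µg/L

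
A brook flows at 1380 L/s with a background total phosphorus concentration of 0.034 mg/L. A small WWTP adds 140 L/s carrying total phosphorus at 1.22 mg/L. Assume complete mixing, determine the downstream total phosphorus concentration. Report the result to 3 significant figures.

0.143 mg/L

Flow-weighted average: C = (1380·0.03400 + 140.0·1.220) / 1520 = 217.7/1520 = 0.1432 mg/L.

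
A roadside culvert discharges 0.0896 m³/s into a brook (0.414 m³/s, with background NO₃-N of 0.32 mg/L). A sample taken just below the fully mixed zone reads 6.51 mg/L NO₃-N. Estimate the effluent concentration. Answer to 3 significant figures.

35.1 mg/L

Mass balance: 0.4140·0.3200 + 0.08960·Cₑ = 0.5036·6.510
→ Cₑ = (0.5036·6.510 − 0.4140·0.3200) / 0.08960 = 35.11 mg/L.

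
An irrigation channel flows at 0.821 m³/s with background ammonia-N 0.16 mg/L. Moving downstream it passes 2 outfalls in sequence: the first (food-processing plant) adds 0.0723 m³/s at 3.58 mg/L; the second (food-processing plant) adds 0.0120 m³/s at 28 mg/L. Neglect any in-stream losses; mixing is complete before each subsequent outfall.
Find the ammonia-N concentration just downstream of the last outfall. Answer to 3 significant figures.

Outfall 1: combined Q = 0.8933 m³/s; C = (0.8210·0.1600 + 0.07230·3.580)/0.8933 = 0.4368 mg/L.
Outfall 2: combined Q = 0.9053 m³/s; C = (0.8933·0.4368 + 0.01200·28.00)/0.9053 = 0.8022 mg/L.

0.802 mg/L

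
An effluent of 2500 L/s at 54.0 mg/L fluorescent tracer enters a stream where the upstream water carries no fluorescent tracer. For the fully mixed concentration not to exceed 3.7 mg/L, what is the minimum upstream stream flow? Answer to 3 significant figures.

34000 L/s

Set C_mix = 3.7: (Q·0 + 2500·54.00) / (Q + 2500) = 3.7
→ Q = 2500·(54.00 − 3.7)/(3.7 − 0) = 33990 L/s.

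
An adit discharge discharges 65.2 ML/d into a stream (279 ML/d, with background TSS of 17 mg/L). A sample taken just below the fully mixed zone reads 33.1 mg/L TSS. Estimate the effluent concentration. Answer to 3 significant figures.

102 mg/L

Mass balance: 279.0·17.00 + 65.20·Cₑ = 344.2·33.10
→ Cₑ = (344.2·33.10 − 279.0·17.00) / 65.20 = 102.0 mg/L.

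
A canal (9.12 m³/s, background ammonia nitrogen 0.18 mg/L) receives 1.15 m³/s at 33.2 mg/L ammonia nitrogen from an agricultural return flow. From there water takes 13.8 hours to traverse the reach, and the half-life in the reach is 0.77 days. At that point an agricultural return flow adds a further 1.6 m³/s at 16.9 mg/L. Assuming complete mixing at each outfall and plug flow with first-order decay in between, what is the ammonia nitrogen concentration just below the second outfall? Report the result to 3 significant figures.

4.28 mg/L

Flow-weighted average: C = (9.120·0.1800 + 1.150·33.20) / 10.27 = 39.82/10.27 = 3.877 mg/L; combined flow 10.27 m³/s.
Half-life 0.77 d → k = ln 2 / 0.77 = 0.9002 d⁻¹.
First-order decay: C = 3.877·exp(−k·t) = 3.877·0.5959 = 2.311 mg/L.
Second outfall: C = (10.27·2.311 + 1.600·16.90)/11.87 = 4.277 mg/L.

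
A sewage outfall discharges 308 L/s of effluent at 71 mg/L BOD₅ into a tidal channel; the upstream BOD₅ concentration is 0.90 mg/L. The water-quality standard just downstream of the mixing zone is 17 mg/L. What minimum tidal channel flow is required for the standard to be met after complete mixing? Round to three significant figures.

Set C_mix = 17: (Q·0.9000 + 308.0·71.00) / (Q + 308.0) = 17
→ Q = 308.0·(71.00 − 17)/(17 − 0.9000) = 1033 L/s.

1030 L/s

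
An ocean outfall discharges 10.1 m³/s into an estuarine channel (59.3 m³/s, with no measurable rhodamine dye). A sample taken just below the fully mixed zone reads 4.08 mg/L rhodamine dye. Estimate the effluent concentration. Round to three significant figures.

Mass balance: 59.30·0 + 10.10·Cₑ = 69.40·4.080
→ Cₑ = (69.40·4.080 − 59.30·0) / 10.10 = 28.03 mg/L.

28.0 mg/L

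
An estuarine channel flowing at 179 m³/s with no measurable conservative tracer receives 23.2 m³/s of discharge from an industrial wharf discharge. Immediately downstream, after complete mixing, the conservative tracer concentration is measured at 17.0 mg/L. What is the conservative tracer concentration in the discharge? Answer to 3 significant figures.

148 mg/L

Mass balance: 179.0·0 + 23.20·Cₑ = 202.2·17.00
→ Cₑ = (202.2·17.00 − 179.0·0) / 23.20 = 148.2 mg/L.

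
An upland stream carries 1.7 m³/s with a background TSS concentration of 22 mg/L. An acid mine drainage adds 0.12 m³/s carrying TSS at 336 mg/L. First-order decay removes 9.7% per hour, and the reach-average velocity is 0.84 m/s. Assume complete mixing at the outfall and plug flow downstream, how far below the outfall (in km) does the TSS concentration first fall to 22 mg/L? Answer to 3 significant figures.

Conservation of mass: C = (1.700·22.00 + 0.1200·336.0) / 1.820 = 77.72/1.820 = 42.70 mg/L.
9.7%/h lost → k = −ln(1 − 0.097) = 0.1020 h⁻¹.
Set 42.70·exp(−k·t) = 22 → t = ln(42.70/22)/k = 23400 s = 6.500 h.
Distance = v·t = 0.84·23400 = 19660 m = 19.66 km.

19.7 km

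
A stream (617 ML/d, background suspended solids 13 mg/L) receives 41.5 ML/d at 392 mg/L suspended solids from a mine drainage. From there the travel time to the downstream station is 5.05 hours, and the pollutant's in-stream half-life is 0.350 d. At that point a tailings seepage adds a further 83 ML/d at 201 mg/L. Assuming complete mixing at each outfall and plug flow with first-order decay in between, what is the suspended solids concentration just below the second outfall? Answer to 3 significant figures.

44.1 mg/L

Mass balance: C = (617.0·13.00 + 41.50·392.0) / 658.5 = 24290/658.5 = 36.89 mg/L; combined flow 658.5 ML/d.
Half-life 0.350 d → k = ln 2 / 0.350 = 1.980 d⁻¹.
First-order decay: C = 36.89·exp(−k·t) = 36.89·0.6592 = 24.32 mg/L.
Second outfall: C = (658.5·24.32 + 83.00·201.0)/741.5 = 44.09 mg/L.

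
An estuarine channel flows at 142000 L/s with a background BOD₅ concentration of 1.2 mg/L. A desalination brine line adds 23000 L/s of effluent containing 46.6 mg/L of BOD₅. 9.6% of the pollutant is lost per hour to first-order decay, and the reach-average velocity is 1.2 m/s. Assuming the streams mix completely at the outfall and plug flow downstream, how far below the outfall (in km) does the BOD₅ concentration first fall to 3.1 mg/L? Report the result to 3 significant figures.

After mixing, C = (142000·1.200 + 23000·46.60) / 165000 = 1242000/165000 = 7.528 mg/L.
9.6%/h lost → k = −ln(1 − 0.096) = 0.1009 h⁻¹.
Set 7.528·exp(−k·t) = 3.1 → t = ln(7.528/3.1)/k = 31650 s = 8.792 h.
Distance = v·t = 1.2·31650 = 37980 m = 37.98 km.

38.0 km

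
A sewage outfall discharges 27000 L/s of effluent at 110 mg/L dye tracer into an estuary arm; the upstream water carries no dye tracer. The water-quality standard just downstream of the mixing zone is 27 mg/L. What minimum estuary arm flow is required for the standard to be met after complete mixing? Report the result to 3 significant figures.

Set C_mix = 27: (Q·0 + 27000·110.0) / (Q + 27000) = 27
→ Q = 27000·(110.0 − 27)/(27 − 0) = 83000 L/s.

83000 L/s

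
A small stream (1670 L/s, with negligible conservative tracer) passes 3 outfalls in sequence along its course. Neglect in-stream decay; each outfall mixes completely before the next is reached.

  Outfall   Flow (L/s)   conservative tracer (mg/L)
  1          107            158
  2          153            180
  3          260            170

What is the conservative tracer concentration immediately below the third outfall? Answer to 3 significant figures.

40.5 mg/L

Outfall 1: combined Q = 1777 L/s; C = (1670·0 + 107.0·158.0)/1777 = 9.514 mg/L.
Outfall 2: combined Q = 1930 L/s; C = (1777·9.514 + 153.0·180.0)/1930 = 23.03 mg/L.
Outfall 3: combined Q = 2190 L/s; C = (1930·23.03 + 260.0·170.0)/2190 = 40.48 mg/L.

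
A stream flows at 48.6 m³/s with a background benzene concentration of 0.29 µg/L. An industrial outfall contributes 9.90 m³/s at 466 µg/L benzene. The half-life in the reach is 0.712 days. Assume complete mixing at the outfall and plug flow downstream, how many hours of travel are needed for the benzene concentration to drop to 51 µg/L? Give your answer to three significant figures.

10.8 h

Mass balance: C = (48.60·0.2900 + 9.900·466.0) / 58.50 = 4627/58.50 = 79.10 µg/L.
Half-life 0.712 d → k = ln 2 / 0.712 = 0.9735 d⁻¹.
79.10·exp(−k·t) = 51 → t = ln(79.10/51)/k = 38950 s = 10.82 h.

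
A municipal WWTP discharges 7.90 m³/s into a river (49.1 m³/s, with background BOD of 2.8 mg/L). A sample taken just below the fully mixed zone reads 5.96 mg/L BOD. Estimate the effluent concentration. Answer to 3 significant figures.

Mass balance: 49.10·2.800 + 7.900·Cₑ = 57.00·5.960
→ Cₑ = (57.00·5.960 − 49.10·2.800) / 7.900 = 25.60 mg/L.

25.6 mg/L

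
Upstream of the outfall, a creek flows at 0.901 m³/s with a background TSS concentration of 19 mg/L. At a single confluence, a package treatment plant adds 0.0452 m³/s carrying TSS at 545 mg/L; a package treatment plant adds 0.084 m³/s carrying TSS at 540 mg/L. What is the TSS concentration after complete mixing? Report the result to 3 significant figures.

84.6 mg/L

Mass balance: C = (0.9010·19.00 + 0.04520·545.0 + 0.08400·540.0) / 1.030 = 87.11/1.030 = 84.56 mg/L.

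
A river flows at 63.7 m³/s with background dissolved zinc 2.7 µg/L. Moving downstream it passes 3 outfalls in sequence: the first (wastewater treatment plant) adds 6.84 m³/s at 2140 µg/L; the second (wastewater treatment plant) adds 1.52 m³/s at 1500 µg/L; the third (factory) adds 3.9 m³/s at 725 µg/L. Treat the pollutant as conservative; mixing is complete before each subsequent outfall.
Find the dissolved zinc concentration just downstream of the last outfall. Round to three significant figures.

After outfall 1: Q = 63.70 + 6.840 = 70.54 m³/s; C = (63.70·2.700 + 6.840·2140)/70.54 = 209.9 µg/L.
After outfall 2: Q = 70.54 + 1.520 = 72.06 m³/s; C = (70.54·209.9 + 1.520·1500)/72.06 = 237.2 µg/L.
After outfall 3: Q = 72.06 + 3.900 = 75.96 m³/s; C = (72.06·237.2 + 3.900·725.0)/75.96 = 262.2 µg/L.

262 µg/L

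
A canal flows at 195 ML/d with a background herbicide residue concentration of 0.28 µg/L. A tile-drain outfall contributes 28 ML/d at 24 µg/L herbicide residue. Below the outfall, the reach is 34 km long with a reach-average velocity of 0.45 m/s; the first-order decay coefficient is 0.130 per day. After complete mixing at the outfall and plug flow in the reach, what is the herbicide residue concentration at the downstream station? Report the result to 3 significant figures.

2.91 µg/L

Flow-weighted average: C = (195.0·0.2800 + 28.00·24.00) / 223.0 = 726.6/223.0 = 3.258 µg/L.
Travel time t = 34·1000 / 0.45 = 75560 s = 20.99 h.
Applying C = C₀e^(−kt): 3.258 × 0.8925 = 2.908 µg/L.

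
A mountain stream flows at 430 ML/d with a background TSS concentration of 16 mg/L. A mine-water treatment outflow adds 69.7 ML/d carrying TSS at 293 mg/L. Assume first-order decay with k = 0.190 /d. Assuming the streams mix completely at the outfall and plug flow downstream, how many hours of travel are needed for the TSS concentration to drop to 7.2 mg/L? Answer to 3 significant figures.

256 h

Mass balance: C = (430.0·16.00 + 69.70·293.0) / 499.7 = 27300/499.7 = 54.64 mg/L.
54.64·exp(−k·t) = 7.2 → t = ln(54.64/7.2)/k = 921600 s = 256.0 h.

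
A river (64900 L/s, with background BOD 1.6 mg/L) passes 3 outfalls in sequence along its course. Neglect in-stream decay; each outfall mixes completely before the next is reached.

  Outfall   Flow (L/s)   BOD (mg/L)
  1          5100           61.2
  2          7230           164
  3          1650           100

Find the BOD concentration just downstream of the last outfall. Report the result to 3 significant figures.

22.4 mg/L

After outfall 1: Q = 64900 + 5100 = 70000 L/s; C = (64900·1.600 + 5100·61.20)/70000 = 5.942 mg/L.
After outfall 2: Q = 70000 + 7230 = 77230 L/s; C = (70000·5.942 + 7230·164.0)/77230 = 20.74 mg/L.
After outfall 3: Q = 77230 + 1650 = 78880 L/s; C = (77230·20.74 + 1650·100.0)/78880 = 22.40 mg/L.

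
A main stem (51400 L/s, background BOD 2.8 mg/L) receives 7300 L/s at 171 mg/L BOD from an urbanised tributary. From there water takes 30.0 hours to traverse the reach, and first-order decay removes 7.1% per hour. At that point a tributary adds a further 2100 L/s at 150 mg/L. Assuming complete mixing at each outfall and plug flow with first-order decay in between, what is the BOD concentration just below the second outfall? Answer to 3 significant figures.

Mixed concentration C = ΣQC/ΣQ = (51400·2.800 + 7300·171.0) / 58700 = 1392000/58700 = 23.72 mg/L; combined flow 58700 L/s.
7.1%/h lost → k = −ln(1 − 0.071) = 0.07365 h⁻¹.
After decay, C = 23.72 × e^(−kt) = 23.72 × 0.1098 = 2.603 mg/L.
Second outfall: C = (58700·2.603 + 2100·150.0)/60800 = 7.694 mg/L.

7.69 mg/L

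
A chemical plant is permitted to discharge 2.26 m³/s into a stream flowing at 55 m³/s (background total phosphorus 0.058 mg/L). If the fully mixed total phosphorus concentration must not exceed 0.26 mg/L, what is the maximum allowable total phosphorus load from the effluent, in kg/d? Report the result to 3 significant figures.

1010 kg/d

Mass balance at the limit: 55.00·0.05800 + 2.260·Cₑ = 57.26·0.26 → Cₑ = 5.176 mg/L.
Load = 2.260 m³/s × 5.176 g/m³ × 86 400 s/d = 1011 kg/d.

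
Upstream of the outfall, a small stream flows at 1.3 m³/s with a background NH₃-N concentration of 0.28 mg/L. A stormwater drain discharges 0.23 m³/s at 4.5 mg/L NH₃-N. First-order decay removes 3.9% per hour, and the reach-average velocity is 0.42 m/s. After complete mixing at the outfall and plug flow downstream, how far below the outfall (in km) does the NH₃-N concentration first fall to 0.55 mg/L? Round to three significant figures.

After mixing, C = (1.300·0.2800 + 0.2300·4.500) / 1.530 = 1.399/1.530 = 0.9144 mg/L.
3.9%/h lost → k = −ln(1 − 0.039) = 0.03978 h⁻¹.
Set 0.9144·exp(−k·t) = 0.55 → t = ln(0.9144/0.55)/k = 46000 s = 12.78 h.
Distance = v·t = 0.42·46000 = 19320 m = 19.32 km.

19.3 km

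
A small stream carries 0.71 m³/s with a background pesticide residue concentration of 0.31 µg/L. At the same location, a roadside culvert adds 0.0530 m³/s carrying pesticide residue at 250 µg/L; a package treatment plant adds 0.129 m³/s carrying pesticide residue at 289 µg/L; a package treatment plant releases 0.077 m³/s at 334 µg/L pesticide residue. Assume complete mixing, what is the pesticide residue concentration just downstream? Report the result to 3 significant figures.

78.9 µg/L

Mixed concentration C = ΣQC/ΣQ = (0.7100·0.3100 + 0.05300·250.0 + 0.1290·289.0 + 0.07700·334.0) / 0.9690 = 76.47/0.9690 = 78.92 µg/L.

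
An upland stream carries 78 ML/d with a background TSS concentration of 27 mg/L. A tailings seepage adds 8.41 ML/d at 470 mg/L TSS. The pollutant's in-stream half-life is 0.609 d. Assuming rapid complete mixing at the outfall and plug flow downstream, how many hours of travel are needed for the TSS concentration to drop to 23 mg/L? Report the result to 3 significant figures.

23.5 h

After mixing, C = (78.00·27.00 + 8.410·470.0) / 86.41 = 6059/86.41 = 70.12 mg/L.
Half-life 0.609 d → k = ln 2 / 0.609 = 1.138 d⁻¹.
70.12·exp(−k·t) = 23 → t = ln(70.12/23)/k = 84610 s = 23.50 h.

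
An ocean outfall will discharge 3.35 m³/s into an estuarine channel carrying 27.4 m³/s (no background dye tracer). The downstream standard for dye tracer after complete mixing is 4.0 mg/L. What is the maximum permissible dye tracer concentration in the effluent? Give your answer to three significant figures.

At the limit, (Qr·Cr + Qe·Cₑ)/(Qr + Qe) = 4.0:
Cₑ = (30.75·4.0 − 27.40·0) / 3.350 = 36.72 mg/L.

36.7 mg/L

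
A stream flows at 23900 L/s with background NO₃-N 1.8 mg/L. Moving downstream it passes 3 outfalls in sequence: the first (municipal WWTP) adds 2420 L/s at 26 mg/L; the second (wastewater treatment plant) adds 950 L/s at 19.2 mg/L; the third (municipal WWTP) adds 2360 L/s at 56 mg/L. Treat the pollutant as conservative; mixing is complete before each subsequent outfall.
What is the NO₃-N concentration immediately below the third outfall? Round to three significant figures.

Below outfall 1: Q → 26320 L/s, C = (23900·1.800 + 2420·26.00)/26320 = 4.025 mg/L.
Below outfall 2: Q → 27270 L/s, C = (26320·4.025 + 950.0·19.20)/27270 = 4.554 mg/L.
Below outfall 3: Q → 29630 L/s, C = (27270·4.554 + 2360·56.00)/29630 = 8.651 mg/L.

8.65 mg/L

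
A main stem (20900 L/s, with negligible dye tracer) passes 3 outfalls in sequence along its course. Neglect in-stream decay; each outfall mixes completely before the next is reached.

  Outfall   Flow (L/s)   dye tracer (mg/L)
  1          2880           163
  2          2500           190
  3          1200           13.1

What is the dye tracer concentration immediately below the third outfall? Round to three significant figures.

After outfall 1: Q = 20900 + 2880 = 23780 L/s; C = (20900·0 + 2880·163.0)/23780 = 19.74 mg/L.
After outfall 2: Q = 23780 + 2500 = 26280 L/s; C = (23780·19.74 + 2500·190.0)/26280 = 35.94 mg/L.
After outfall 3: Q = 26280 + 1200 = 27480 L/s; C = (26280·35.94 + 1200·13.10)/27480 = 34.94 mg/L.

34.9 mg/L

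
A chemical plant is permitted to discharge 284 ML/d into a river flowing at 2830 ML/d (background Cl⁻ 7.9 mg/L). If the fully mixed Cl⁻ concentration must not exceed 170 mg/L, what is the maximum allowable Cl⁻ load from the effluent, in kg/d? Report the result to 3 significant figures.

507000 kg/d

Mass balance at the limit: 2830·7.900 + 284.0·Cₑ = 3114·170 → Cₑ = 1785 mg/L.
284.0 ML/d = 3.287 m³/s. Load = 3.287 m³/s × 1785 g/m³ × 86 400 s/d = 507000 kg/d.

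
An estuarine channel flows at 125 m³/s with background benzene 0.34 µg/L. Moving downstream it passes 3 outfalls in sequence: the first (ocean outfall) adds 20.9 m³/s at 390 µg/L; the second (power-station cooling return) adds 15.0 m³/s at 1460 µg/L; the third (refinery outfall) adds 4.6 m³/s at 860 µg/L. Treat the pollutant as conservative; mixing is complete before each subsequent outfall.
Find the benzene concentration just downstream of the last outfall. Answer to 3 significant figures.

206 µg/L

After outfall 1: Q = 125.0 + 20.90 = 145.9 m³/s; C = (125.0·0.3400 + 20.90·390.0)/145.9 = 56.16 µg/L.
After outfall 2: Q = 145.9 + 15.00 = 160.9 m³/s; C = (145.9·56.16 + 15.00·1460)/160.9 = 187.0 µg/L.
After outfall 3: Q = 160.9 + 4.600 = 165.5 m³/s; C = (160.9·187.0 + 4.600·860.0)/165.5 = 205.7 µg/L.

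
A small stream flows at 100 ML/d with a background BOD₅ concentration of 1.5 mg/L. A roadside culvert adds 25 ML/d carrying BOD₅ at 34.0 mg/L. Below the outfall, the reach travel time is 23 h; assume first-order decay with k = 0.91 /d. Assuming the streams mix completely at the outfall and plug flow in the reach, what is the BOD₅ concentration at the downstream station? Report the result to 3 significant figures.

3.34 mg/L

Mixed concentration C = ΣQC/ΣQ = (100.0·1.500 + 25.00·34.00) / 125.0 = 1000/125.0 = 8.000 mg/L.
First-order decay: C = 8.000·exp(−k·t) = 8.000·0.4181 = 3.345 mg/L.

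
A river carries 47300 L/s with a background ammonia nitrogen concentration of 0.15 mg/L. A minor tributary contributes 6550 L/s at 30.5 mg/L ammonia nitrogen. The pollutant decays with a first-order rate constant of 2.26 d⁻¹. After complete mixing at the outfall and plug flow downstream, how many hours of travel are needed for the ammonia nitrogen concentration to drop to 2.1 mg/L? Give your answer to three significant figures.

Conservation of mass: C = (47300·0.1500 + 6550·30.50) / 53850 = 206900/53850 = 3.842 mg/L.
3.842·exp(−k·t) = 2.1 → t = ln(3.842/2.1)/k = 23090 s = 6.414 h.

6.41 h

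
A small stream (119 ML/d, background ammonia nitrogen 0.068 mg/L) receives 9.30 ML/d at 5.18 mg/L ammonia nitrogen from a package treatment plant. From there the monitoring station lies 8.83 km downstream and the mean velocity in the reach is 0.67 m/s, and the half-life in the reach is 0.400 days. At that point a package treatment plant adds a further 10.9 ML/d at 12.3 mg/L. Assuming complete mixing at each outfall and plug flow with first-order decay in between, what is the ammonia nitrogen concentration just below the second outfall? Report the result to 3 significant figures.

1.27 mg/L

After mixing, C = (119.0·0.06800 + 9.300·5.180) / 128.3 = 56.27/128.3 = 0.4386 mg/L; combined flow 128.3 ML/d.
Travel time t = 8.83·1000 / 0.67 = 13180 s = 3.661 h.
Half-life 0.400 d → k = ln 2 / 0.400 = 1.733 d⁻¹.
First-order decay: C = 0.4386·exp(−k·t) = 0.4386·0.7677 = 0.3367 mg/L.
Second outfall: C = (128.3·0.3367 + 10.90·12.30)/139.2 = 1.273 mg/L.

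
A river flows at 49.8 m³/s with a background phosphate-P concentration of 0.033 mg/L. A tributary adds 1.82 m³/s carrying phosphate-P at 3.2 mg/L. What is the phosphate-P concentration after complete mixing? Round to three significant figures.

Flow-weighted average: C = (49.80·0.03300 + 1.820·3.200) / 51.62 = 7.467/51.62 = 0.1447 mg/L.

0.145 mg/L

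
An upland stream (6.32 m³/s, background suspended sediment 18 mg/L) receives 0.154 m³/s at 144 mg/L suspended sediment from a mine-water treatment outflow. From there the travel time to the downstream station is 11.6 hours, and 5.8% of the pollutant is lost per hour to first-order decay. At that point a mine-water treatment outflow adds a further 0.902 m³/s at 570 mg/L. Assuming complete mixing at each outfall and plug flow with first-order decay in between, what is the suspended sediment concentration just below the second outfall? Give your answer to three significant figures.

After mixing, C = (6.320·18.00 + 0.1540·144.0) / 6.474 = 135.9/6.474 = 21.00 mg/L; combined flow 6.474 m³/s.
5.8%/h lost → k = −ln(1 − 0.058) = 0.05975 h⁻¹.
Decay over the reach: 21.00·exp(−kt) = 21.00·0.5000 = 10.50 mg/L.
Second outfall: C = (6.474·10.50 + 0.9020·570.0)/7.376 = 78.92 mg/L.

78.9 mg/L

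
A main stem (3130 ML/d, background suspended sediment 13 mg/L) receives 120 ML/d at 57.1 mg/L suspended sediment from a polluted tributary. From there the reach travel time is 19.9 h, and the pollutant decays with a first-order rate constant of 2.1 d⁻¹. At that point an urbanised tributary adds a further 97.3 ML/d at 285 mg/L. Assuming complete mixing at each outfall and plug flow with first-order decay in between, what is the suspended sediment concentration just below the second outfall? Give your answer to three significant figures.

10.8 mg/L

After mixing, C = (3130·13.00 + 120.0·57.10) / 3250 = 47540/3250 = 14.63 mg/L; combined flow 3250 ML/d.
Decay over the reach: 14.63·exp(−kt) = 14.63·0.1753 = 2.564 mg/L.
Second outfall: C = (3250·2.564 + 97.30·285.0)/3347 = 10.77 mg/L.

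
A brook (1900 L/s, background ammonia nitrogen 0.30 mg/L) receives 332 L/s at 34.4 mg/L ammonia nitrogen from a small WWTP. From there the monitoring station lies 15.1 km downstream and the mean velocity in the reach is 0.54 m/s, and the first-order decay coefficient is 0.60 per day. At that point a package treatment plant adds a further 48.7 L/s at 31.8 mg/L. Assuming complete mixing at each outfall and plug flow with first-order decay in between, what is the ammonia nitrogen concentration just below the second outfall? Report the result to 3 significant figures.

Mixed concentration C = ΣQC/ΣQ = (1900·0.3000 + 332.0·34.40) / 2232 = 11990/2232 = 5.372 mg/L; combined flow 2232 L/s.
Travel time t = 15.1·1000 / 0.54 = 27960 s = 7.767 h.
Decay over the reach: 5.372·exp(−kt) = 5.372·0.8235 = 4.424 mg/L.
Second outfall: C = (2232·4.424 + 48.70·31.80)/2281 = 5.009 mg/L.

5.01 mg/L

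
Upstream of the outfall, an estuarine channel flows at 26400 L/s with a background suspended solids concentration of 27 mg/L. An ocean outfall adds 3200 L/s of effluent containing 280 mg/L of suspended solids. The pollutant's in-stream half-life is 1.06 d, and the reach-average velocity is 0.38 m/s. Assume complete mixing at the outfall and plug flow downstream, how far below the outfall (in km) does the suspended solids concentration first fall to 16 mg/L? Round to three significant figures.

61.4 km

Flow-weighted average: C = (26400·27.00 + 3200·280.0) / 29600 = 1609000/29600 = 54.35 mg/L.
Half-life 1.06 d → k = ln 2 / 1.06 = 0.6539 d⁻¹.
Set 54.35·exp(−k·t) = 16 → t = ln(54.35/16)/k = 161600 s = 44.88 h.
Distance = v·t = 0.38·161600 = 61400 m = 61.40 km.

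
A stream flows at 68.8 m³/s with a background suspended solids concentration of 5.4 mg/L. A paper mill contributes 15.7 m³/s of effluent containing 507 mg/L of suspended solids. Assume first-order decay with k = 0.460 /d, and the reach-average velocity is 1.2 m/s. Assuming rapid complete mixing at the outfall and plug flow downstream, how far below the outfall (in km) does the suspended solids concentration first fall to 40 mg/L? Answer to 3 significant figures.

After mixing, C = (68.80·5.400 + 15.70·507.0) / 84.50 = 8331/84.50 = 98.60 mg/L.
Set 98.60·exp(−k·t) = 40 → t = ln(98.60/40)/k = 169400 s = 47.07 h.
Distance = v·t = 1.2·169400 = 203300 m = 203.3 km.

203 km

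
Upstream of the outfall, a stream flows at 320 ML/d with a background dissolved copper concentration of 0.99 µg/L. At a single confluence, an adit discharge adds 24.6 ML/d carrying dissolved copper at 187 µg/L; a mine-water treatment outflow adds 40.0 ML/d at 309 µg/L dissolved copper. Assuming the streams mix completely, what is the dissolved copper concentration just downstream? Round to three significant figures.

Flow-weighted average: C = (320.0·0.9900 + 24.60·187.0 + 40.00·309.0) / 384.6 = 17280/384.6 = 44.92 µg/L.

44.9 µg/L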